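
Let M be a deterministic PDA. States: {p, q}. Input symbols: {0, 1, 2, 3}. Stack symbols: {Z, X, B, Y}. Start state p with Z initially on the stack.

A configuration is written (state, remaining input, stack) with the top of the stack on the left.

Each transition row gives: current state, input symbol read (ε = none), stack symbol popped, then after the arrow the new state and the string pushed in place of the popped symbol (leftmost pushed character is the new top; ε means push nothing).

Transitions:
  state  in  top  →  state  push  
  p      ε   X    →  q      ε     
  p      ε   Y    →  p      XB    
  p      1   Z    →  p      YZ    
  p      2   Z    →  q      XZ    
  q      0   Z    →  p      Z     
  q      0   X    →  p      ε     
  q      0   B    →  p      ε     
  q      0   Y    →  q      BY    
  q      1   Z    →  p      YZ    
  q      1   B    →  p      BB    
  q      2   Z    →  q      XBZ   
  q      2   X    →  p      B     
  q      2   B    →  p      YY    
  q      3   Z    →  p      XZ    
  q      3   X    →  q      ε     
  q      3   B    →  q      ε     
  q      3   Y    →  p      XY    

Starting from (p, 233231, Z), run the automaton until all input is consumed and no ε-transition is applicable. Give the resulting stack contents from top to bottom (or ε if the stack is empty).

(p, 233231, Z) ⊢ (q, 33231, XZ) ⊢ (q, 3231, Z) ⊢ (p, 231, XZ) ⊢ (q, 231, Z) ⊢ (q, 31, XBZ) ⊢ (q, 1, BZ) ⊢ (p, ε, BBZ)
All input consumed in state p with stack BBZ.

BBZ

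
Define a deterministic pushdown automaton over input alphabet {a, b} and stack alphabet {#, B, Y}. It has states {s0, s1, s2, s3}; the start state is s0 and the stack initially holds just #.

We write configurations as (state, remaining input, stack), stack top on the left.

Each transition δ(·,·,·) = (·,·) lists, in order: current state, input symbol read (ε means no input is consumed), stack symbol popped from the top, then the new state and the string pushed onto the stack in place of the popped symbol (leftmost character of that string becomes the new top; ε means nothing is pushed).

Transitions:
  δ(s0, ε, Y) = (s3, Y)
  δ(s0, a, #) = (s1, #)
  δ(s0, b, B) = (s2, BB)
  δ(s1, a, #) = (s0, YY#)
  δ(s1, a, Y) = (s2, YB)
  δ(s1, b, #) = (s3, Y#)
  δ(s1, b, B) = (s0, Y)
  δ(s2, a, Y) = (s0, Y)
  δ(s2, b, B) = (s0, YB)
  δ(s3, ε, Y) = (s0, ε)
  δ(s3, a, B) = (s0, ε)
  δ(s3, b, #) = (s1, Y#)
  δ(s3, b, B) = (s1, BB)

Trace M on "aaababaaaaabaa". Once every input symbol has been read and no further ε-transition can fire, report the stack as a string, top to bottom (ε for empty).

#

(s0, aaababaaaaabaa, #) ⊢ (s1, aababaaaaabaa, #) ⊢ (s0, ababaaaaabaa, YY#) ⊢ (s3, ababaaaaabaa, YY#) ⊢ (s0, ababaaaaabaa, Y#) ⊢ (s3, ababaaaaabaa, Y#) ⊢ (s0, ababaaaaabaa, #) ⊢ (s1, babaaaaabaa, #) ⊢ (s3, abaaaaabaa, Y#) ⊢ (s0, abaaaaabaa, #) ⊢ (s1, baaaaabaa, #) ⊢ (s3, aaaaabaa, Y#) ⊢ (s0, aaaaabaa, #) ⊢ (s1, aaaabaa, #) ⊢ (s0, aaabaa, YY#) ⊢ (s3, aaabaa, YY#) ⊢ (s0, aaabaa, Y#) ⊢ (s3, aaabaa, Y#) ⊢ (s0, aaabaa, #) ⊢ (s1, aabaa, #) ⊢ (s0, abaa, YY#) ⊢ (s3, abaa, YY#) ⊢ (s0, abaa, Y#) ⊢ (s3, abaa, Y#) ⊢ (s0, abaa, #) ⊢ (s1, baa, #) ⊢ (s3, aa, Y#) ⊢ (s0, aa, #) ⊢ (s1, a, #) ⊢ (s0, ε, YY#) ⊢ (s3, ε, YY#) ⊢ (s0, ε, Y#) ⊢ (s3, ε, Y#) ⊢ (s0, ε, #)
All input consumed in state s0 with stack #.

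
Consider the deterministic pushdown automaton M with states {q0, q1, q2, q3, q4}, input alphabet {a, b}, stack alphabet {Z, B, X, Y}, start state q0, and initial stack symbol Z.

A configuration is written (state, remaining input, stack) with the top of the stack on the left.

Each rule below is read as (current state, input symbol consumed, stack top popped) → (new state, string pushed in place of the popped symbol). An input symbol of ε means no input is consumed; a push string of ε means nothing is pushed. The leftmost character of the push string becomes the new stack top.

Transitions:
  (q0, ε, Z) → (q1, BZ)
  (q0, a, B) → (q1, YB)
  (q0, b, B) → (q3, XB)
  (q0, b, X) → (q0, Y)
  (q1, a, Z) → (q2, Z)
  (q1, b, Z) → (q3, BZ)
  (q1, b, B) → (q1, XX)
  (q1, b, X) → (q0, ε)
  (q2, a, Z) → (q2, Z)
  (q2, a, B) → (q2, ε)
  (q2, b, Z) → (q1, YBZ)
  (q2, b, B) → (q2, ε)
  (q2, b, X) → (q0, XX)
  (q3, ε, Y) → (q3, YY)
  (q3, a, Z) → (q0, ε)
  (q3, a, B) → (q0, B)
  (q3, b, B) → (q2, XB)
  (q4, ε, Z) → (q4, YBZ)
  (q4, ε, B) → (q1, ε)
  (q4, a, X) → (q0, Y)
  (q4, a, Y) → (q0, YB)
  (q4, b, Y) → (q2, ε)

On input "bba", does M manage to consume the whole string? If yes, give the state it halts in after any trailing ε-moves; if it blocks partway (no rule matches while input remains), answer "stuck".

(q0, bba, Z)
  ε-move, top Z: go to q1, push BZ → (q1, bba, BZ)
  read b, top B: go to q1, push XX → (q1, ba, XXZ)
  read b, top X: go to q0, push ε → (q0, a, XZ)
No transition for (q0, a, top X); M blocks with input a remaining.

stuck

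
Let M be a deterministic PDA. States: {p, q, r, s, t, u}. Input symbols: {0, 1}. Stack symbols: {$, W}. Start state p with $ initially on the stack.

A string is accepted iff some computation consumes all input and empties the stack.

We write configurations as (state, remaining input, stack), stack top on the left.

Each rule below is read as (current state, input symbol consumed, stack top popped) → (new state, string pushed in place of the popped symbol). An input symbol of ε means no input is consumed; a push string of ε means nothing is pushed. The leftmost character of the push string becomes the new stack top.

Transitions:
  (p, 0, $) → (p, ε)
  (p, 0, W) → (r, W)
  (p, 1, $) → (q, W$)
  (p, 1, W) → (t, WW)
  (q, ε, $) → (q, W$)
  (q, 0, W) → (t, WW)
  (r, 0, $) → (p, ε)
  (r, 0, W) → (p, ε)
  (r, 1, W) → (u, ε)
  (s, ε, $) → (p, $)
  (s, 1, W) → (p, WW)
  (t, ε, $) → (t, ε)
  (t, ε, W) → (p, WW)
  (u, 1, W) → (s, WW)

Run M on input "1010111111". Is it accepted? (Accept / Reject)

(p, 1010111111, $) ⊢ (q, 010111111, W$) ⊢ (t, 10111111, WW$) ⊢ (p, 10111111, WWW$) ⊢ (t, 0111111, WWWW$) ⊢ (p, 0111111, WWWWW$) ⊢ (r, 111111, WWWWW$) ⊢ (u, 11111, WWWW$) ⊢ (s, 1111, WWWWW$) ⊢ (p, 111, WWWWWW$) ⊢ (t, 11, WWWWWWW$) ⊢ (p, 11, WWWWWWWW$) ⊢ (t, 1, WWWWWWWWW$) ⊢ (p, 1, WWWWWWWWWW$) ⊢ (t, ε, WWWWWWWWWWW$) ⊢ (p, ε, WWWWWWWWWWWW$)
All input consumed; stack is WWWWWWWWWWWW$, not empty, and no further ε-move applies.

Reject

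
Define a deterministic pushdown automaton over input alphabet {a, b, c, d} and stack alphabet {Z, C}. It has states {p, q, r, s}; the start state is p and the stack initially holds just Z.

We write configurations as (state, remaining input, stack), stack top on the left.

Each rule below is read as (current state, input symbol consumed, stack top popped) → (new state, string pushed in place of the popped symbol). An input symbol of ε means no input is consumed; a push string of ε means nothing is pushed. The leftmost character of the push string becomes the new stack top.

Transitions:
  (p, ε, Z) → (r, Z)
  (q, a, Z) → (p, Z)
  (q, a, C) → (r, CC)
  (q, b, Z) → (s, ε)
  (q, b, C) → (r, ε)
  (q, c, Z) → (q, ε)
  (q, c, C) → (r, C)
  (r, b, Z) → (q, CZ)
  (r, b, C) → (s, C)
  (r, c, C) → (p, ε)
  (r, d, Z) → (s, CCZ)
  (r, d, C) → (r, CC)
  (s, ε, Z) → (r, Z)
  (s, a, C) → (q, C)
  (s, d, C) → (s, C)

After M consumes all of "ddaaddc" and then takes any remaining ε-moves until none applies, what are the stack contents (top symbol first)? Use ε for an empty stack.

(p, ddaaddc, Z) ⊢ (r, ddaaddc, Z) ⊢ (s, daaddc, CCZ) ⊢ (s, aaddc, CCZ) ⊢ (q, addc, CCZ) ⊢ (r, ddc, CCCZ) ⊢ (r, dc, CCCCZ) ⊢ (r, c, CCCCCZ) ⊢ (p, ε, CCCCZ)
All input consumed in state p with stack CCCCZ.

CCCCZ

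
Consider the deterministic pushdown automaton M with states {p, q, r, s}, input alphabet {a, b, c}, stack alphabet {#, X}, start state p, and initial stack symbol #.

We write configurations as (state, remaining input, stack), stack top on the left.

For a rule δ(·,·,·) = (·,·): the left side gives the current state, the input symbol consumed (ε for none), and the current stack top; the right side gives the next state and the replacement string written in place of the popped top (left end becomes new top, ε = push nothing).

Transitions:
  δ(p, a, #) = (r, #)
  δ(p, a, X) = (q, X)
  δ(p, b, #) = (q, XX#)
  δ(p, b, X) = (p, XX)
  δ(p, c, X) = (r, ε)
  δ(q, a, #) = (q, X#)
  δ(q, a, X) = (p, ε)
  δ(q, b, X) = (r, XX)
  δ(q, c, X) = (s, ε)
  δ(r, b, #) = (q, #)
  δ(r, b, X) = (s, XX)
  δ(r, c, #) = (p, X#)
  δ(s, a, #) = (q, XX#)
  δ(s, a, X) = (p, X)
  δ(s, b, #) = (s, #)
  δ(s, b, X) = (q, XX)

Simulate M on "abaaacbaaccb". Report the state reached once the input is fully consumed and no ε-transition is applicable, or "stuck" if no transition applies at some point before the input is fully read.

(p, abaaacbaaccb, #)
  read a, top #: go to r, push # → (r, baaacbaaccb, #)
  read b, top #: go to q, push # → (q, aaacbaaccb, #)
  read a, top #: go to q, push X# → (q, aacbaaccb, X#)
  read a, top X: go to p, push ε → (p, acbaaccb, #)
  read a, top #: go to r, push # → (r, cbaaccb, #)
  read c, top #: go to p, push X# → (p, baaccb, X#)
  read b, top X: go to p, push XX → (p, aaccb, XX#)
  read a, top X: go to q, push X → (q, accb, XX#)
  read a, top X: go to p, push ε → (p, ccb, X#)
  read c, top X: go to r, push ε → (r, cb, #)
  read c, top #: go to p, push X# → (p, b, X#)
  read b, top X: go to p, push XX → (p, ε, XX#)
All input consumed; M is in state p.

p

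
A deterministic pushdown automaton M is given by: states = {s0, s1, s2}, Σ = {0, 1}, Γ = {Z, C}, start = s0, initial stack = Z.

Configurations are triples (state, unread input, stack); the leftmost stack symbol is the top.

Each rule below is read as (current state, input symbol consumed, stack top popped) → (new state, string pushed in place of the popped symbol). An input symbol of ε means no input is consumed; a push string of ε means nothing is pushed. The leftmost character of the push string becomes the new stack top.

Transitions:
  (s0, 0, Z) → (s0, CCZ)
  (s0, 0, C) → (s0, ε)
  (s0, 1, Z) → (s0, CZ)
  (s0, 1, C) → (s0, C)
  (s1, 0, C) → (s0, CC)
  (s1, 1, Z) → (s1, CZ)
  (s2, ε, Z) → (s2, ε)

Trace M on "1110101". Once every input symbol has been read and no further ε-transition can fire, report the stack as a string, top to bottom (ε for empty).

CZ

(s0, 1110101, Z)
  read 1, top Z: go to s0, push CZ → (s0, 110101, CZ)
  read 1, top C: go to s0, push C → (s0, 10101, CZ)
  read 1, top C: go to s0, push C → (s0, 0101, CZ)
  read 0, top C: go to s0, push ε → (s0, 101, Z)
  read 1, top Z: go to s0, push CZ → (s0, 01, CZ)
  read 0, top C: go to s0, push ε → (s0, 1, Z)
  read 1, top Z: go to s0, push CZ → (s0, ε, CZ)
All input consumed in state s0 with stack CZ.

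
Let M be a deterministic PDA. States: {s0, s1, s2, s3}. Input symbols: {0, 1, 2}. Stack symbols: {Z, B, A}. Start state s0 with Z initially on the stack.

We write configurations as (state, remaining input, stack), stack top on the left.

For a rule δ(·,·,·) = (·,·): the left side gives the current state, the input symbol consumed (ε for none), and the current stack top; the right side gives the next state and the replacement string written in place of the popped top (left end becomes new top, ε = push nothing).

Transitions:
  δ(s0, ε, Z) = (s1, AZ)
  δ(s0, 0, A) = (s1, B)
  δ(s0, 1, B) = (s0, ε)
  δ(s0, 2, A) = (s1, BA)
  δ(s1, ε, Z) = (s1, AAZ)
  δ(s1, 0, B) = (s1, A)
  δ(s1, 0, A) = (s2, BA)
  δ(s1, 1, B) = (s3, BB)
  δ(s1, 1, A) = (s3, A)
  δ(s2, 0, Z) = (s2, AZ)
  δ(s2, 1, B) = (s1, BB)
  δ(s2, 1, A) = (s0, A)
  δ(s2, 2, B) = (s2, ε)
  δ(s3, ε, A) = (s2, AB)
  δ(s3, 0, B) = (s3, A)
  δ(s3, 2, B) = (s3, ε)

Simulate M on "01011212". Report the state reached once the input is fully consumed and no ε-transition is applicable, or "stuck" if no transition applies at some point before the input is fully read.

s3

(s0, 01011212, Z) ⊢ (s1, 01011212, AZ) ⊢ (s2, 1011212, BAZ) ⊢ (s1, 011212, BBAZ) ⊢ (s1, 11212, ABAZ) ⊢ (s3, 1212, ABAZ) ⊢ (s2, 1212, ABBAZ) ⊢ (s0, 212, ABBAZ) ⊢ (s1, 12, BABBAZ) ⊢ (s3, 2, BBABBAZ) ⊢ (s3, ε, BABBAZ)
All input consumed; M is in state s3.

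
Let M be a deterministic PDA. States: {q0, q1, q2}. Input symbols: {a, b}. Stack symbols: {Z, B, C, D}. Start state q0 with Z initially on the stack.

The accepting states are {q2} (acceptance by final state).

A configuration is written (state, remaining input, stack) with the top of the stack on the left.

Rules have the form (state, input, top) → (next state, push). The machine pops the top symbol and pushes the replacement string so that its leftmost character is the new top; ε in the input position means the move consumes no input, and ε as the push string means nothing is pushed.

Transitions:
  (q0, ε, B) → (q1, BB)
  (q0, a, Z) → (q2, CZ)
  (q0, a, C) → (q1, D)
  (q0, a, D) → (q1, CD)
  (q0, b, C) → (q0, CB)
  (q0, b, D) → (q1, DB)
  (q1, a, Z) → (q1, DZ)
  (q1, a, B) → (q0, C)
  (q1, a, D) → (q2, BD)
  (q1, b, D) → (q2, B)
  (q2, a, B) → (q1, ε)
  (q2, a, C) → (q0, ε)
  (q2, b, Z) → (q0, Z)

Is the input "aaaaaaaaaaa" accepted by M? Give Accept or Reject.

Accept

(q0, aaaaaaaaaaa, Z) ⊢ (q2, aaaaaaaaaa, CZ) ⊢ (q0, aaaaaaaaa, Z) ⊢ (q2, aaaaaaaa, CZ) ⊢ (q0, aaaaaaa, Z) ⊢ (q2, aaaaaa, CZ) ⊢ (q0, aaaaa, Z) ⊢ (q2, aaaa, CZ) ⊢ (q0, aaa, Z) ⊢ (q2, aa, CZ) ⊢ (q0, a, Z) ⊢ (q2, ε, CZ)
All input consumed; state q2 ∈ F.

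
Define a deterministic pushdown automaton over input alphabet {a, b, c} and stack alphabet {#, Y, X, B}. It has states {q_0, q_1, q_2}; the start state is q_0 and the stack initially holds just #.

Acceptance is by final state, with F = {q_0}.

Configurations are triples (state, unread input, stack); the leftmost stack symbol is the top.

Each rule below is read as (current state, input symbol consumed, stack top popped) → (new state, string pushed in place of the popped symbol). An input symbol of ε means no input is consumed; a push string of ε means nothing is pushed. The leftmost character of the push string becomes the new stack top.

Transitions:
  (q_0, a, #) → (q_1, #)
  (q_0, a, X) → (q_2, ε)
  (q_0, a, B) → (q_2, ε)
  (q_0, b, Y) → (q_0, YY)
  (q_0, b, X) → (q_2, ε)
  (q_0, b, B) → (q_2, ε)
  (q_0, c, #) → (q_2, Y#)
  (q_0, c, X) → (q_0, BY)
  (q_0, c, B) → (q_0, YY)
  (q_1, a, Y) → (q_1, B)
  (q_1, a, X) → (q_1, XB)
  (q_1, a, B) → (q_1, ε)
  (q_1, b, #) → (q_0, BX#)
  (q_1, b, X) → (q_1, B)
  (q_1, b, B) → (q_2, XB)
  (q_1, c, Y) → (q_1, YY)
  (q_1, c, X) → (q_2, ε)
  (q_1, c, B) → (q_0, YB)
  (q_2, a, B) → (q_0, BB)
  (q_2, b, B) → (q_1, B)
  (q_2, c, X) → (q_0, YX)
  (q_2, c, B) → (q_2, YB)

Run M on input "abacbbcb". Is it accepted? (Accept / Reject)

Reject

(q_0, abacbbcb, #)
  read a, top #: go to q_1, push # → (q_1, bacbbcb, #)
  read b, top #: go to q_0, push BX# → (q_0, acbbcb, BX#)
  read a, top B: go to q_2, push ε → (q_2, cbbcb, X#)
  read c, top X: go to q_0, push YX → (q_0, bbcb, YX#)
  read b, top Y: go to q_0, push YY → (q_0, bcb, YYX#)
  read b, top Y: go to q_0, push YY → (q_0, cb, YYYX#)
No transition applies at (q_0, cb, YYYX#); input not fully consumed.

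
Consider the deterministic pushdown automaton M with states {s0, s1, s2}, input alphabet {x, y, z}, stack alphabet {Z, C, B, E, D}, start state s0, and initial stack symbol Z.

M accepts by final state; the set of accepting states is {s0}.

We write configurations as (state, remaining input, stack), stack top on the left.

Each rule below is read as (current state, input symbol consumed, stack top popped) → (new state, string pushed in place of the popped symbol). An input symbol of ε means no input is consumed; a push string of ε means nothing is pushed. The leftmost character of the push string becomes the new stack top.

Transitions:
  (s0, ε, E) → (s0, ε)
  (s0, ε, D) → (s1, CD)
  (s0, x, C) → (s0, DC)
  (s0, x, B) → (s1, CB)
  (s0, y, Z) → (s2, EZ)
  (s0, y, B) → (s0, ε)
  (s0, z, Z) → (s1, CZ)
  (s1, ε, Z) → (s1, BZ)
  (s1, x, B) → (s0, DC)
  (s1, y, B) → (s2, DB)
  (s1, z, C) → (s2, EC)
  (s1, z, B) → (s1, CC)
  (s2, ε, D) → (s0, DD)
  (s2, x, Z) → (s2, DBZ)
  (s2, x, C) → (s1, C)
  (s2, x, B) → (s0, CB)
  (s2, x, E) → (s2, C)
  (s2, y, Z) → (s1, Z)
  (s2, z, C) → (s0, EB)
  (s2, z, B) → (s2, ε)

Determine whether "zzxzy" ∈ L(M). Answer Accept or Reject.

Accept

(s0, zzxzy, Z) ⊢ (s1, zxzy, CZ) ⊢ (s2, xzy, ECZ) ⊢ (s2, zy, CCZ) ⊢ (s0, y, EBCZ) ⊢ (s0, y, BCZ) ⊢ (s0, ε, CZ)
All input consumed; state s0 ∈ F.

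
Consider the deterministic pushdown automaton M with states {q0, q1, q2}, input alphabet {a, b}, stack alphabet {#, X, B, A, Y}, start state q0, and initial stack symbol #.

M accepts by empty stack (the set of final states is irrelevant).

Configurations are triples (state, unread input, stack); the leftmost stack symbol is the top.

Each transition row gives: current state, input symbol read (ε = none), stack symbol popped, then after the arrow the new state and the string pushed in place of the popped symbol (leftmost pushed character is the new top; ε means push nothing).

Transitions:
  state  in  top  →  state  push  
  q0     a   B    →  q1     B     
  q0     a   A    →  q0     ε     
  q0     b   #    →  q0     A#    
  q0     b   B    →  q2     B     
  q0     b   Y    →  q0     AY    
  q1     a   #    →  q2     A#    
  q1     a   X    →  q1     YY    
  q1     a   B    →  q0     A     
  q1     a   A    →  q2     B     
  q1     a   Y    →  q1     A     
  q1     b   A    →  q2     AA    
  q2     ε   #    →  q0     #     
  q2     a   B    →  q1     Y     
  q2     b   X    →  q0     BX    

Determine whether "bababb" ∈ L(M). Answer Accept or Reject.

(q0, bababb, #)
  read b, top #: go to q0, push A# → (q0, ababb, A#)
  read a, top A: go to q0, push ε → (q0, babb, #)
  read b, top #: go to q0, push A# → (q0, abb, A#)
  read a, top A: go to q0, push ε → (q0, bb, #)
  read b, top #: go to q0, push A# → (q0, b, A#)
No transition applies at (q0, b, A#); input not fully consumed.

Reject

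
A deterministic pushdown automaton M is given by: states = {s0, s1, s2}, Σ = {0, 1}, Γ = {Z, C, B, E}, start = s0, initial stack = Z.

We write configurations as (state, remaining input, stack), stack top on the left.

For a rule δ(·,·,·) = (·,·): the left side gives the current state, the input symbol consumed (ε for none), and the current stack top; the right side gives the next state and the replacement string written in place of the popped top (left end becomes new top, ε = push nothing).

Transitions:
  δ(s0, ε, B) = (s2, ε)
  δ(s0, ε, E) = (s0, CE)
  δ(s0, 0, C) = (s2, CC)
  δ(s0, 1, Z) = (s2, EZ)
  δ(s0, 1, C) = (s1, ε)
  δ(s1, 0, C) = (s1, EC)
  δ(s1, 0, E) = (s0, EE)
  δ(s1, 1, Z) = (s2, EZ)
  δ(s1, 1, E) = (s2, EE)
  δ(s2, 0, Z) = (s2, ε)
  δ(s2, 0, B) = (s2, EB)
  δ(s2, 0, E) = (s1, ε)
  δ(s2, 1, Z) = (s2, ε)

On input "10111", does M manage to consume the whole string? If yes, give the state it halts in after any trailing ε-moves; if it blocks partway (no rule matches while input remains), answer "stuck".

(s0, 10111, Z) ⊢ (s2, 0111, EZ) ⊢ (s1, 111, Z) ⊢ (s2, 11, EZ)
No transition for (s2, 1, top E); M blocks with input 11 remaining.

stuck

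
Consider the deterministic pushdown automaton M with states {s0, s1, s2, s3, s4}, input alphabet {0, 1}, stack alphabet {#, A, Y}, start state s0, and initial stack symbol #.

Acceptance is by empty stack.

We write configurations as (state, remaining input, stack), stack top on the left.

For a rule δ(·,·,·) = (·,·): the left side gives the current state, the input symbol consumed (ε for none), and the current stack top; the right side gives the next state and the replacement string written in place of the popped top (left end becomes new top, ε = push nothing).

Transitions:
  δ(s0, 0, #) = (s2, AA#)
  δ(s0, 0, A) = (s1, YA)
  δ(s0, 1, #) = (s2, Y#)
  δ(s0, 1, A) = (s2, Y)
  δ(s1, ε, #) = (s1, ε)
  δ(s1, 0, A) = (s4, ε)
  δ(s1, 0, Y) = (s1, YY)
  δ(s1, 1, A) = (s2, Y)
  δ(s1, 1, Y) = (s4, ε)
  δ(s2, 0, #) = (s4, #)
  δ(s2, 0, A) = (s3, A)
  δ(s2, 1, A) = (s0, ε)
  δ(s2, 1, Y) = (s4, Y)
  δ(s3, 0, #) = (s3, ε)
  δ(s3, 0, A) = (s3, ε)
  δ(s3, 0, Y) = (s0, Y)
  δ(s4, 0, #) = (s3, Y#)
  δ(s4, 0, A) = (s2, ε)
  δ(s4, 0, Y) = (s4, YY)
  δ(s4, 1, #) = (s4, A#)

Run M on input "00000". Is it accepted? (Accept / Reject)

(s0, 00000, #)
  read 0, top #: go to s2, push AA# → (s2, 0000, AA#)
  read 0, top A: go to s3, push A → (s3, 000, AA#)
  read 0, top A: go to s3, push ε → (s3, 00, A#)
  read 0, top A: go to s3, push ε → (s3, 0, #)
  read 0, top #: go to s3, push ε → (s3, ε, ε)
All input consumed and the stack is empty.

Accept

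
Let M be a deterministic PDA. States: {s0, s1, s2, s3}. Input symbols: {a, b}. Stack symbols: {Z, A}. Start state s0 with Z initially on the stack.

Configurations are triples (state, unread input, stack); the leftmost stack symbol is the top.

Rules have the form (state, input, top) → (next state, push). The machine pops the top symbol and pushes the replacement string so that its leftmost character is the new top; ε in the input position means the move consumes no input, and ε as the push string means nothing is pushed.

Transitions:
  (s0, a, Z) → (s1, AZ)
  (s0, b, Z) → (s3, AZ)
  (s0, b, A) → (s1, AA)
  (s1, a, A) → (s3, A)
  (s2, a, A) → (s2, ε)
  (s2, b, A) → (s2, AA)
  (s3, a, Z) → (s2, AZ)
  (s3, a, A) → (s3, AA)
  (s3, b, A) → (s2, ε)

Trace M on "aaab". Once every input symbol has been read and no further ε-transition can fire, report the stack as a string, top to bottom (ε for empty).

AZ

(s0, aaab, Z)
  read a, top Z: go to s1, push AZ → (s1, aab, AZ)
  read a, top A: go to s3, push A → (s3, ab, AZ)
  read a, top A: go to s3, push AA → (s3, b, AAZ)
  read b, top A: go to s2, push ε → (s2, ε, AZ)
All input consumed in state s2 with stack AZ.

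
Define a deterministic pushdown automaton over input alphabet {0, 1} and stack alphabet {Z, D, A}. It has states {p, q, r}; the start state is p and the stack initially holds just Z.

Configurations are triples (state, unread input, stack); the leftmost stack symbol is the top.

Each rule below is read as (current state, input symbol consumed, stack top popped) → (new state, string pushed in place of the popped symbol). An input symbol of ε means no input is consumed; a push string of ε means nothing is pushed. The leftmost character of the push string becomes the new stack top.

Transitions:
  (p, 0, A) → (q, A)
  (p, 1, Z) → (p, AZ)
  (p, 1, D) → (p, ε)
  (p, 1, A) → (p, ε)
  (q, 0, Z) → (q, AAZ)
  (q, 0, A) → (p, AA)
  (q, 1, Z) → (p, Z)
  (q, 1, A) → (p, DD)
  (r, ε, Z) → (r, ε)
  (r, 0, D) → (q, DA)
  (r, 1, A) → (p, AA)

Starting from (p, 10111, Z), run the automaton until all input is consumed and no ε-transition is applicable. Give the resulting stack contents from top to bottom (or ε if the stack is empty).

(p, 10111, Z)
  read 1, top Z: go to p, push AZ → (p, 0111, AZ)
  read 0, top A: go to q, push A → (q, 111, AZ)
  read 1, top A: go to p, push DD → (p, 11, DDZ)
  read 1, top D: go to p, push ε → (p, 1, DZ)
  read 1, top D: go to p, push ε → (p, ε, Z)
All input consumed in state p with stack Z.

Z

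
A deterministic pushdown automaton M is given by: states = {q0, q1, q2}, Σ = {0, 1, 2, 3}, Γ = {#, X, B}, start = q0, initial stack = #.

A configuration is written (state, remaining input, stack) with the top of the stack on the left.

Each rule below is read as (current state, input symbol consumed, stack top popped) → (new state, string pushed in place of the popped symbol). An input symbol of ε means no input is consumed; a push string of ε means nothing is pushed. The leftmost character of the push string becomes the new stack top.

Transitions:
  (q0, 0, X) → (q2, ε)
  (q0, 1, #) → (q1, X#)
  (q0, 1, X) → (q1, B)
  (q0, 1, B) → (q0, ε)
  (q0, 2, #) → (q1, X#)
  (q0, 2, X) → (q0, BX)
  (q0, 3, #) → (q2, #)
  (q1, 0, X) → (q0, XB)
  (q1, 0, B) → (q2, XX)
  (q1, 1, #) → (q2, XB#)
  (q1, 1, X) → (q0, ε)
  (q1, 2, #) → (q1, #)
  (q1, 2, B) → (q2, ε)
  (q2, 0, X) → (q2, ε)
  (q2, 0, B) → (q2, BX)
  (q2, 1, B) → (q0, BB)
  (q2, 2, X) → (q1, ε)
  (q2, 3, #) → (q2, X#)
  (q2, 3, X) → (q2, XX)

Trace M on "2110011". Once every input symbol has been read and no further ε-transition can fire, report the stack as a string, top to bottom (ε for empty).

B#

(q0, 2110011, #)
  read 2, top #: go to q1, push X# → (q1, 110011, X#)
  read 1, top X: go to q0, push ε → (q0, 10011, #)
  read 1, top #: go to q1, push X# → (q1, 0011, X#)
  read 0, top X: go to q0, push XB → (q0, 011, XB#)
  read 0, top X: go to q2, push ε → (q2, 11, B#)
  read 1, top B: go to q0, push BB → (q0, 1, BB#)
  read 1, top B: go to q0, push ε → (q0, ε, B#)
All input consumed in state q0 with stack B#.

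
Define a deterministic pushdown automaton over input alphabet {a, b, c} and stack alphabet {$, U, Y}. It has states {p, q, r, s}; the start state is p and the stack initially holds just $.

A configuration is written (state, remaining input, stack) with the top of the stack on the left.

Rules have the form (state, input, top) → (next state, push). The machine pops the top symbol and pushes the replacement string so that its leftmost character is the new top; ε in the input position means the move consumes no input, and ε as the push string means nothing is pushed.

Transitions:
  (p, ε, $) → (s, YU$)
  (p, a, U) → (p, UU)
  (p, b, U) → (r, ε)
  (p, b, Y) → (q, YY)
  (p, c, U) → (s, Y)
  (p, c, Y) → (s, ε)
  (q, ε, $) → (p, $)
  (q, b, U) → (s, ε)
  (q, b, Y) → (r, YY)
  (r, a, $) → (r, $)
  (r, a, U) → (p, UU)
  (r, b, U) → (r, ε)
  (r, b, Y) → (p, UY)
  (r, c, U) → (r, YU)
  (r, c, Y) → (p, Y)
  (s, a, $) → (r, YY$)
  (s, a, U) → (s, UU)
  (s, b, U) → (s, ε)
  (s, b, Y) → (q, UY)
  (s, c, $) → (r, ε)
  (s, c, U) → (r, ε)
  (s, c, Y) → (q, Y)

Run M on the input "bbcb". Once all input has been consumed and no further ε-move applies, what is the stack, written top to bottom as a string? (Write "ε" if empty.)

YYU$

(p, bbcb, $)
  ε-move, top $: go to s, push YU$ → (s, bbcb, YU$)
  read b, top Y: go to q, push UY → (q, bcb, UYU$)
  read b, top U: go to s, push ε → (s, cb, YU$)
  read c, top Y: go to q, push Y → (q, b, YU$)
  read b, top Y: go to r, push YY → (r, ε, YYU$)
All input consumed in state r with stack YYU$.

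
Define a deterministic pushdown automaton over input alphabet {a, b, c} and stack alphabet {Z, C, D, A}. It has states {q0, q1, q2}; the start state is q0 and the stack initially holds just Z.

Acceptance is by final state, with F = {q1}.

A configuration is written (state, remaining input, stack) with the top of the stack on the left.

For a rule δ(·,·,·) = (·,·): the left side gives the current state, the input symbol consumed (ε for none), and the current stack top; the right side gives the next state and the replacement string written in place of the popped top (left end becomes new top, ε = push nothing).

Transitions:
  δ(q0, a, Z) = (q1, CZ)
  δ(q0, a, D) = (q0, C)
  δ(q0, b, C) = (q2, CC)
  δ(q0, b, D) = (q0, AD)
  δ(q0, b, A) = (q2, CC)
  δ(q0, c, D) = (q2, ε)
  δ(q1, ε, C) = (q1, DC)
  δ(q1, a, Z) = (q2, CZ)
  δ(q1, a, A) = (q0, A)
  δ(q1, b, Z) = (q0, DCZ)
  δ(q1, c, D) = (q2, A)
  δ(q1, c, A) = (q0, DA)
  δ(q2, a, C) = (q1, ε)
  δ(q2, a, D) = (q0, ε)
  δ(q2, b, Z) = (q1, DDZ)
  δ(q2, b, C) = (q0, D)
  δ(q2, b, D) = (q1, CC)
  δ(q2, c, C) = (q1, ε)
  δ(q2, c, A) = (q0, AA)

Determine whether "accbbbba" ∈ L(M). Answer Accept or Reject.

(q0, accbbbba, Z)
  read a, top Z: go to q1, push CZ → (q1, ccbbbba, CZ)
  ε-move, top C: go to q1, push DC → (q1, ccbbbba, DCZ)
  read c, top D: go to q2, push A → (q2, cbbbba, ACZ)
  read c, top A: go to q0, push AA → (q0, bbbba, AACZ)
  read b, top A: go to q2, push CC → (q2, bbba, CCACZ)
  read b, top C: go to q0, push D → (q0, bba, DCACZ)
  read b, top D: go to q0, push AD → (q0, ba, ADCACZ)
  read b, top A: go to q2, push CC → (q2, a, CCDCACZ)
  read a, top C: go to q1, push ε → (q1, ε, CDCACZ)
All input consumed; state q1 ∈ F.

Accept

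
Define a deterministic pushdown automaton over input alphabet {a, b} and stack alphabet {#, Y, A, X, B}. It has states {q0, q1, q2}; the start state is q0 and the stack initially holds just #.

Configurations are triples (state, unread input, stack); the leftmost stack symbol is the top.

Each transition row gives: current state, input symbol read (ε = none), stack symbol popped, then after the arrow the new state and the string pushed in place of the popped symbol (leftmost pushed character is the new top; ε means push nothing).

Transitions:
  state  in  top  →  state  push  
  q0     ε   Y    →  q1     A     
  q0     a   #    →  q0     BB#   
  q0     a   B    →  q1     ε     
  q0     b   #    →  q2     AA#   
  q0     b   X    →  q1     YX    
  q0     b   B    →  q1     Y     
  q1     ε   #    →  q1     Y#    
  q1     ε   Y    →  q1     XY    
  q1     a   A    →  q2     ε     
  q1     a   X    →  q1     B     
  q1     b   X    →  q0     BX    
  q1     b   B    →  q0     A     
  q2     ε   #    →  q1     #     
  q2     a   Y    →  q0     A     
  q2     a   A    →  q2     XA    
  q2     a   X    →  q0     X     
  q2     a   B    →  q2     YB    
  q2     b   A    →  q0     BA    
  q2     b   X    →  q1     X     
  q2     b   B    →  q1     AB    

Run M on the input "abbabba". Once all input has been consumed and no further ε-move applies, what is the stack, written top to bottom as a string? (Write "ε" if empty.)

(q0, abbabba, #)
  read a, top #: go to q0, push BB# → (q0, bbabba, BB#)
  read b, top B: go to q1, push Y → (q1, babba, YB#)
  ε-move, top Y: go to q1, push XY → (q1, babba, XYB#)
  read b, top X: go to q0, push BX → (q0, abba, BXYB#)
  read a, top B: go to q1, push ε → (q1, bba, XYB#)
  read b, top X: go to q0, push BX → (q0, ba, BXYB#)
  read b, top B: go to q1, push Y → (q1, a, YXYB#)
  ε-move, top Y: go to q1, push XY → (q1, a, XYXYB#)
  read a, top X: go to q1, push B → (q1, ε, BYXYB#)
All input consumed in state q1 with stack BYXYB#.

BYXYB#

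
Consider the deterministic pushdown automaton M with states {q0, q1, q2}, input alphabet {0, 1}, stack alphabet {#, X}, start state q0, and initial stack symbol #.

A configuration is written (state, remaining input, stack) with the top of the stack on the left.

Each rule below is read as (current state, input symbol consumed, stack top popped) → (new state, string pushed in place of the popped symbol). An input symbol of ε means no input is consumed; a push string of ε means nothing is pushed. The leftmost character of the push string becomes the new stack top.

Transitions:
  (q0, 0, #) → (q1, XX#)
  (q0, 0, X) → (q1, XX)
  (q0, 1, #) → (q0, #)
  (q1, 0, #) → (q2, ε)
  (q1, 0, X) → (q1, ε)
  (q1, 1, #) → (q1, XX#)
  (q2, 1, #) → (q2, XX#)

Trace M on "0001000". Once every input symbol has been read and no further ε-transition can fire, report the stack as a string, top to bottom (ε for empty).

ε

(q0, 0001000, #) ⊢ (q1, 001000, XX#) ⊢ (q1, 01000, X#) ⊢ (q1, 1000, #) ⊢ (q1, 000, XX#) ⊢ (q1, 00, X#) ⊢ (q1, 0, #) ⊢ (q2, ε, ε)
All input consumed in state q2 with stack ε.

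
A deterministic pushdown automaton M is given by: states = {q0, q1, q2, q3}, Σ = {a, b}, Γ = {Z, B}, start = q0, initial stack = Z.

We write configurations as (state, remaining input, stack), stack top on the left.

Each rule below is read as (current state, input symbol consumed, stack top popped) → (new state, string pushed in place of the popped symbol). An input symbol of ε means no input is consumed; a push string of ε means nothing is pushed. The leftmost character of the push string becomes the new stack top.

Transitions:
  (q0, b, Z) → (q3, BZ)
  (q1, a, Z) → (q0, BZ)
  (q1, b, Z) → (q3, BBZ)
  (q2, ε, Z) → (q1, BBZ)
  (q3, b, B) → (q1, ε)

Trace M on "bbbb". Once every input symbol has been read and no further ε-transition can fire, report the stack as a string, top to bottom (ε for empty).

BZ

(q0, bbbb, Z)
  read b, top Z: go to q3, push BZ → (q3, bbb, BZ)
  read b, top B: go to q1, push ε → (q1, bb, Z)
  read b, top Z: go to q3, push BBZ → (q3, b, BBZ)
  read b, top B: go to q1, push ε → (q1, ε, BZ)
All input consumed in state q1 with stack BZ.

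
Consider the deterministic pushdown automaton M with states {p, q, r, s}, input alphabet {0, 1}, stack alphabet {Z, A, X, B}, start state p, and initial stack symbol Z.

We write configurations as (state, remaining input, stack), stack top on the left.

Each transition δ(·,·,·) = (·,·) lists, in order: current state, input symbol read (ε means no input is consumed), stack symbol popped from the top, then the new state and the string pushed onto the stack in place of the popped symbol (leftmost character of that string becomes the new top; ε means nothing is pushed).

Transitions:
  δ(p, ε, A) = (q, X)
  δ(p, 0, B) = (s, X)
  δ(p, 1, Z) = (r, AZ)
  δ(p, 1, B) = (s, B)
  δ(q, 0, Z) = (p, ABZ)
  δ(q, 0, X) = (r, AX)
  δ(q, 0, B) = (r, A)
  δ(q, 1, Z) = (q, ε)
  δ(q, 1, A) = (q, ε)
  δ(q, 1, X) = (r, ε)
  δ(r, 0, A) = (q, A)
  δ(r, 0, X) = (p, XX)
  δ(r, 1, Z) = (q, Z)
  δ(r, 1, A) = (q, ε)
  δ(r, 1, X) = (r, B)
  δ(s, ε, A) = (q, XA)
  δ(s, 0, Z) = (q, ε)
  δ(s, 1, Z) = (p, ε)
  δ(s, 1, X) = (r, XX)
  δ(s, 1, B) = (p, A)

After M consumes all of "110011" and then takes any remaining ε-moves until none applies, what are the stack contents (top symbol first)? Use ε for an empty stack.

BZ

(p, 110011, Z)
  read 1, top Z: go to r, push AZ → (r, 10011, AZ)
  read 1, top A: go to q, push ε → (q, 0011, Z)
  read 0, top Z: go to p, push ABZ → (p, 011, ABZ)
  ε-move, top A: go to q, push X → (q, 011, XBZ)
  read 0, top X: go to r, push AX → (r, 11, AXBZ)
  read 1, top A: go to q, push ε → (q, 1, XBZ)
  read 1, top X: go to r, push ε → (r, ε, BZ)
All input consumed in state r with stack BZ.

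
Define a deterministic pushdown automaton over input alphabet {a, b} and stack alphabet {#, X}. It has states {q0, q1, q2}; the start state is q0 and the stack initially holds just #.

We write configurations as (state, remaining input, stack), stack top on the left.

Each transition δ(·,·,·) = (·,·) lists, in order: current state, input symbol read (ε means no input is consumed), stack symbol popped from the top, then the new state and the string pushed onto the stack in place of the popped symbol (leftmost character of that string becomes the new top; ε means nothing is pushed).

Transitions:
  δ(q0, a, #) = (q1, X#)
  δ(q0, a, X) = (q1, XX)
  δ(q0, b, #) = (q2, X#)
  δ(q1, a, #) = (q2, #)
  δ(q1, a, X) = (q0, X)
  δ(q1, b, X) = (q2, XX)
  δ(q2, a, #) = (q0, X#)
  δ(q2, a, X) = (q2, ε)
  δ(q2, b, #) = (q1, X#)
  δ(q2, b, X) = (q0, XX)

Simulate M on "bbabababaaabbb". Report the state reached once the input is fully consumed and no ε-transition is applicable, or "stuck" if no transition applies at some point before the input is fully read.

(q0, bbabababaaabbb, #)
  read b, top #: go to q2, push X# → (q2, babababaaabbb, X#)
  read b, top X: go to q0, push XX → (q0, abababaaabbb, XX#)
  read a, top X: go to q1, push XX → (q1, bababaaabbb, XXX#)
  read b, top X: go to q2, push XX → (q2, ababaaabbb, XXXX#)
  read a, top X: go to q2, push ε → (q2, babaaabbb, XXX#)
  read b, top X: go to q0, push XX → (q0, abaaabbb, XXXX#)
  read a, top X: go to q1, push XX → (q1, baaabbb, XXXXX#)
  read b, top X: go to q2, push XX → (q2, aaabbb, XXXXXX#)
  read a, top X: go to q2, push ε → (q2, aabbb, XXXXX#)
  read a, top X: go to q2, push ε → (q2, abbb, XXXX#)
  read a, top X: go to q2, push ε → (q2, bbb, XXX#)
  read b, top X: go to q0, push XX → (q0, bb, XXXX#)
No transition for (q0, b, top X); M blocks with input bb remaining.

stuck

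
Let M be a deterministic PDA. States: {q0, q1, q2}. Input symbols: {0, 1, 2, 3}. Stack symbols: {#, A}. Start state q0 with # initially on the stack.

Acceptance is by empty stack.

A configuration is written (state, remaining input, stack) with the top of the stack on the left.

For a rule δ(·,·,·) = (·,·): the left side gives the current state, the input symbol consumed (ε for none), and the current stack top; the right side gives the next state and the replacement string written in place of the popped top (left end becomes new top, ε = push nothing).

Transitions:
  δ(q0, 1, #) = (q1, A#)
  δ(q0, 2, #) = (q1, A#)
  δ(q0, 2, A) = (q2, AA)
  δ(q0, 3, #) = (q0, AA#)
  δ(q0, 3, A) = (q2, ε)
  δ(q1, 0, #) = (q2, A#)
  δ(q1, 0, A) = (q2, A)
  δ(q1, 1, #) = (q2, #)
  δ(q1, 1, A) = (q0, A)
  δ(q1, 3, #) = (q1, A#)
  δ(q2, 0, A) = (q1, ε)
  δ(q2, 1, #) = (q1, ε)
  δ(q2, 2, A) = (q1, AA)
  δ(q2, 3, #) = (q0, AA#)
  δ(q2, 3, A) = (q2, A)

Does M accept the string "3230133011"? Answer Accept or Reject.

Accept

(q0, 3230133011, #)
  read 3, top #: go to q0, push AA# → (q0, 230133011, AA#)
  read 2, top A: go to q2, push AA → (q2, 30133011, AAA#)
  read 3, top A: go to q2, push A → (q2, 0133011, AAA#)
  read 0, top A: go to q1, push ε → (q1, 133011, AA#)
  read 1, top A: go to q0, push A → (q0, 33011, AA#)
  read 3, top A: go to q2, push ε → (q2, 3011, A#)
  read 3, top A: go to q2, push A → (q2, 011, A#)
  read 0, top A: go to q1, push ε → (q1, 11, #)
  read 1, top #: go to q2, push # → (q2, 1, #)
  read 1, top #: go to q1, push ε → (q1, ε, ε)
All input consumed and the stack is empty.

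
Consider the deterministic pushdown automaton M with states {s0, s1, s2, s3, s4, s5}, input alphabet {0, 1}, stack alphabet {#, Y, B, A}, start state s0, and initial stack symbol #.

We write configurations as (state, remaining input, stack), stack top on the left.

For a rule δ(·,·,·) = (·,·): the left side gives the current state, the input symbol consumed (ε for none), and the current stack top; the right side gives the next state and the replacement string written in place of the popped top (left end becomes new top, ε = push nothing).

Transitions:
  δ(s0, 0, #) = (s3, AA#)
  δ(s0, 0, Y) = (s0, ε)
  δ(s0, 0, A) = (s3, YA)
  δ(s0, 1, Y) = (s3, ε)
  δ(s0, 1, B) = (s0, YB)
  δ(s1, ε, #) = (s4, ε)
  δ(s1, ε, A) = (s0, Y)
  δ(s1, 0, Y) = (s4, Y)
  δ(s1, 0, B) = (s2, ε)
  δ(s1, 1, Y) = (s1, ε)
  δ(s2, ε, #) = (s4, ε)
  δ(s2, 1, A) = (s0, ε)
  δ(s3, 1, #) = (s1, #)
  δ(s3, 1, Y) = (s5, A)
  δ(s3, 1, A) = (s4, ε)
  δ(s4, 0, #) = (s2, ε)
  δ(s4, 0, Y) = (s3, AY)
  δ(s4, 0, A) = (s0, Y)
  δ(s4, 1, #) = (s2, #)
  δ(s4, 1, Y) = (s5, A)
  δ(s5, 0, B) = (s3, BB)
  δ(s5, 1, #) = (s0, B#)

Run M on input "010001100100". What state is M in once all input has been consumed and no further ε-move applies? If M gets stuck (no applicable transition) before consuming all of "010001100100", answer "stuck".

(s0, 010001100100, #)
  read 0, top #: go to s3, push AA# → (s3, 10001100100, AA#)
  read 1, top A: go to s4, push ε → (s4, 0001100100, A#)
  read 0, top A: go to s0, push Y → (s0, 001100100, Y#)
  read 0, top Y: go to s0, push ε → (s0, 01100100, #)
  read 0, top #: go to s3, push AA# → (s3, 1100100, AA#)
  read 1, top A: go to s4, push ε → (s4, 100100, A#)
No transition for (s4, 1, top A); M blocks with input 100100 remaining.

stuck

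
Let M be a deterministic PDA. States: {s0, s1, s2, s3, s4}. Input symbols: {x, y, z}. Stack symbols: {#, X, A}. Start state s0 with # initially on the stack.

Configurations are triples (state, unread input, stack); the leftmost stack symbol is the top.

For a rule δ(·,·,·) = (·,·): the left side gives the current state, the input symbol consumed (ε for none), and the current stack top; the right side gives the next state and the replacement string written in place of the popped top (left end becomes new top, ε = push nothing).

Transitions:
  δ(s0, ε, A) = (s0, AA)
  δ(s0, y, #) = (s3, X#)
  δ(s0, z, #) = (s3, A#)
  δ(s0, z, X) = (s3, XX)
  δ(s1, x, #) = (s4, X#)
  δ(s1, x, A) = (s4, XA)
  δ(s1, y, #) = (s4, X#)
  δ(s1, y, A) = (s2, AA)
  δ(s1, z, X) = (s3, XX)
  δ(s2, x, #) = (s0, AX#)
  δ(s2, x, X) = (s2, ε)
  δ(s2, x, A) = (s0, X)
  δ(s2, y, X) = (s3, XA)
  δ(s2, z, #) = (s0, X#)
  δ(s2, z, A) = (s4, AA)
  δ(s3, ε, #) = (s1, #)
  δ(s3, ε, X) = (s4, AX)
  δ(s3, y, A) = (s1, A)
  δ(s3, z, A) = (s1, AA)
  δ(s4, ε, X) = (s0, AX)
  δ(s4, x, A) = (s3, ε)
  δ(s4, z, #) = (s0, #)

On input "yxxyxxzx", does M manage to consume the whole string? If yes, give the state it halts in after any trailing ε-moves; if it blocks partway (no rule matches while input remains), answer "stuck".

stuck

(s0, yxxyxxzx, #)
  read y, top #: go to s3, push X# → (s3, xxyxxzx, X#)
  ε-move, top X: go to s4, push AX → (s4, xxyxxzx, AX#)
  read x, top A: go to s3, push ε → (s3, xyxxzx, X#)
  ε-move, top X: go to s4, push AX → (s4, xyxxzx, AX#)
  read x, top A: go to s3, push ε → (s3, yxxzx, X#)
  ε-move, top X: go to s4, push AX → (s4, yxxzx, AX#)
No transition for (s4, y, top A); M blocks with input yxxzx remaining.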